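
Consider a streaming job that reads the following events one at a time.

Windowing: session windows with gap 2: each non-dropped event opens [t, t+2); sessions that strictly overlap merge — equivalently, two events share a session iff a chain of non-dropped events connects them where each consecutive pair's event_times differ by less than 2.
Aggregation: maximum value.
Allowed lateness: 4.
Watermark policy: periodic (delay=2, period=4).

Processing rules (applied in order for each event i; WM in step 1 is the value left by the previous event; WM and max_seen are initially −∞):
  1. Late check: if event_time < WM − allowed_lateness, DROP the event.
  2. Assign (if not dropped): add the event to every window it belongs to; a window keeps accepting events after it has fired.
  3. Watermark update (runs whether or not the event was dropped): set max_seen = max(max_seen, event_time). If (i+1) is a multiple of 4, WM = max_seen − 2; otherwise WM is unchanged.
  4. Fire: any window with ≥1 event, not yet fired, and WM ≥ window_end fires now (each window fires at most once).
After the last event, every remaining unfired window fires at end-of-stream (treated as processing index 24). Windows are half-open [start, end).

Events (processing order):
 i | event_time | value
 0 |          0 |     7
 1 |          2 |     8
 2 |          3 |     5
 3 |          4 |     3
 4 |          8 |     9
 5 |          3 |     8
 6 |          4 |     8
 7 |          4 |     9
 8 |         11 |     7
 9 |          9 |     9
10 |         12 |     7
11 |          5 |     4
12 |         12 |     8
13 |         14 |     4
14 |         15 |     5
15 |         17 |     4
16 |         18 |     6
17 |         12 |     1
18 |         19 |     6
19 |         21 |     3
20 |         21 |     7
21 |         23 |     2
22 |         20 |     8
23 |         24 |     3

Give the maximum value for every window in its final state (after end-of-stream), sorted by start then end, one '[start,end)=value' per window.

i=0 t=0 v=7: → [0,2); WM=−∞
i=1 t=2 v=8: → [2,4); WM=−∞
i=2 t=3 v=5: → [2,5); WM=−∞
i=3 t=4 v=3: → [2,6); WM=2
i=4 t=8 v=9: → [8,10); WM=2
i=5 t=3 v=8: → [2,6); WM=2
i=6 t=4 v=8: → [2,6); WM=2
i=7 t=4 v=9: → [2,6); WM=6
i=8 t=11 v=7: → [11,13); WM=6
i=9 t=9 v=9: → [8,11); WM=6
i=10 t=12 v=7: → [11,14); WM=6
i=11 t=5 v=4: → [2,7); WM=10
i=12 t=12 v=8: → [11,14); WM=10
i=13 t=14 v=4: → [14,16); WM=10
i=14 t=15 v=5: → [14,17); WM=10
i=15 t=17 v=4: → [17,19); WM=15
i=16 t=18 v=6: → [17,20); WM=15
i=17 t=12 v=1: → [11,14); WM=15
i=18 t=19 v=6: → [17,21); WM=15
i=19 t=21 v=3: → [21,23); WM=19
i=20 t=21 v=7: → [21,23); WM=19
i=21 t=23 v=2: → [23,25); WM=19
i=22 t=20 v=8: → [17,23); WM=19
i=23 t=24 v=3: → [23,26); WM=22

[0,2)=7 [2,7)=9 [8,11)=9 [11,14)=8 [14,17)=5 [17,23)=8 [23,26)=3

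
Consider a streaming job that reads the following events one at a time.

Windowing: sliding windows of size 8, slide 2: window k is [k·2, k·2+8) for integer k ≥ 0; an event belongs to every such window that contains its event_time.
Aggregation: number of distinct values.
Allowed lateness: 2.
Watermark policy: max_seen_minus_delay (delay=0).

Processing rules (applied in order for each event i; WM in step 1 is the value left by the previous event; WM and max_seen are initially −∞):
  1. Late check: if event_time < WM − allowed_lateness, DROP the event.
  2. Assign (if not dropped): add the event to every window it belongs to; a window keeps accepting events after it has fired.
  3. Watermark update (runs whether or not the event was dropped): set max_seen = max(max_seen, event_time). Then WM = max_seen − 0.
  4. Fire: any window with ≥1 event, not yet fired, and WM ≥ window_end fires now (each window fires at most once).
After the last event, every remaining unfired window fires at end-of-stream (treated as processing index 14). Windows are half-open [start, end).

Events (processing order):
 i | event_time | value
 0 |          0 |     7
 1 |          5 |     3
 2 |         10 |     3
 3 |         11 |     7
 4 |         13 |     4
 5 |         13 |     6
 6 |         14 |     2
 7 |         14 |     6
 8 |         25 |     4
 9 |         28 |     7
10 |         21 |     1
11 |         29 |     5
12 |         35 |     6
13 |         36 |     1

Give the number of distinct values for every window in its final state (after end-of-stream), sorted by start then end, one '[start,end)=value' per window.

[0,8)=2 [2,10)=1 [4,12)=2 [6,14)=4 [8,16)=5 [10,18)=5 [12,20)=3 [14,22)=2 [18,26)=1 [20,28)=1 [22,30)=3 [24,32)=3 [26,34)=2 [28,36)=3 [30,38)=2 [32,40)=2 [34,42)=2 [36,44)=1

i=0 t=0 v=7: → [0,8); WM=0
i=1 t=5 v=3: → [4,12),[2,10),[0,8); WM=5
i=2 t=10 v=3: → [10,18),[8,16),[6,14),[4,12); WM=10; [0,8) fires=2 [2,10) fires=1
i=3 t=11 v=7: → [10,18),[8,16),[6,14),[4,12); WM=11
i=4 t=13 v=4: → [12,20),[10,18),[8,16),[6,14); WM=13; [4,12) fires=2
i=5 t=13 v=6: → [12,20),[10,18),[8,16),[6,14); WM=13
i=6 t=14 v=2: → [14,22),[12,20),[10,18),[8,16); WM=14; [6,14) fires=4
i=7 t=14 v=6: → [14,22),[12,20),[10,18),[8,16); WM=14
i=8 t=25 v=4: → [24,32),[22,30),[20,28),[18,26); WM=25; [8,16) fires=5 [10,18) fires=5 [12,20) fires=3 [14,22) fires=2
i=9 t=28 v=7: → [28,36),[26,34),[24,32),[22,30); WM=28; [18,26) fires=1 [20,28) fires=1
i=10 t=21 v=1: DROP (t<28-2); WM=28
i=11 t=29 v=5: → [28,36),[26,34),[24,32),[22,30); WM=29
i=12 t=35 v=6: → [34,42),[32,40),[30,38),[28,36); WM=35; [22,30) fires=3 [24,32) fires=3 [26,34) fires=2
i=13 t=36 v=1: → [36,44),[34,42),[32,40),[30,38); WM=36; [28,36) fires=3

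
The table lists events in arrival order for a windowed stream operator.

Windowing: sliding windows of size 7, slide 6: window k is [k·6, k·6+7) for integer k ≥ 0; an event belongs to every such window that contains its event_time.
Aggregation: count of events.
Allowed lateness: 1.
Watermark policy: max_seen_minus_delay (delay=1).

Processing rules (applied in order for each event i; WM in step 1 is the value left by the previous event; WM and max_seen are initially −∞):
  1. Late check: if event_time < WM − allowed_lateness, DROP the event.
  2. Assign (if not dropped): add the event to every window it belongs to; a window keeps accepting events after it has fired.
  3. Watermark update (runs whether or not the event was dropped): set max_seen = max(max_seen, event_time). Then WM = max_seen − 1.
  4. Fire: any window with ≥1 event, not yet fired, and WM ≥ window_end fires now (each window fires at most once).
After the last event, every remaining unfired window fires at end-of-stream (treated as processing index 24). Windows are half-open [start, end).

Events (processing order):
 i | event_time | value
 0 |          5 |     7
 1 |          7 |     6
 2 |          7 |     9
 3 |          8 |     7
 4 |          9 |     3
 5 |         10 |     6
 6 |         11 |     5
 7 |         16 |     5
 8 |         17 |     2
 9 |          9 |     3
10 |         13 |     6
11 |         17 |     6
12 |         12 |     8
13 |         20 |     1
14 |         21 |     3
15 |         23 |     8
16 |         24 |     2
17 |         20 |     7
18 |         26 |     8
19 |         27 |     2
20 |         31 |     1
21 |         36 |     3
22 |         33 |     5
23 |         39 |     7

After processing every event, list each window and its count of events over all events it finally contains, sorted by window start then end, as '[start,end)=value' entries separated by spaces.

i=0 t=5 v=7: → [0,7); WM=4
i=1 t=7 v=6: → [6,13); WM=6
i=2 t=7 v=9: → [6,13); WM=6
i=3 t=8 v=7: → [6,13); WM=7; [0,7) fires=1
i=4 t=9 v=3: → [6,13); WM=8
i=5 t=10 v=6: → [6,13); WM=9
i=6 t=11 v=5: → [6,13); WM=10
i=7 t=16 v=5: → [12,19); WM=15; [6,13) fires=6
i=8 t=17 v=2: → [12,19); WM=16
i=9 t=9 v=3: DROP (t<16-1); WM=16
i=10 t=13 v=6: DROP (t<16-1); WM=16
i=11 t=17 v=6: → [12,19); WM=16
i=12 t=12 v=8: DROP (t<16-1); WM=16
i=13 t=20 v=1: → [18,25); WM=19; [12,19) fires=3
i=14 t=21 v=3: → [18,25); WM=20
i=15 t=23 v=8: → [18,25); WM=22
i=16 t=24 v=2: → [24,31),[18,25); WM=23
i=17 t=20 v=7: DROP (t<23-1); WM=23
i=18 t=26 v=8: → [24,31); WM=25; [18,25) fires=4
i=19 t=27 v=2: → [24,31); WM=26
i=20 t=31 v=1: → [30,37); WM=30
i=21 t=36 v=3: → [36,43),[30,37); WM=35; [24,31) fires=3
i=22 t=33 v=5: DROP (t<35-1); WM=35
i=23 t=39 v=7: → [36,43); WM=38; [30,37) fires=2

[0,7)=1 [6,13)=6 [12,19)=3 [18,25)=4 [24,31)=3 [30,37)=2 [36,43)=2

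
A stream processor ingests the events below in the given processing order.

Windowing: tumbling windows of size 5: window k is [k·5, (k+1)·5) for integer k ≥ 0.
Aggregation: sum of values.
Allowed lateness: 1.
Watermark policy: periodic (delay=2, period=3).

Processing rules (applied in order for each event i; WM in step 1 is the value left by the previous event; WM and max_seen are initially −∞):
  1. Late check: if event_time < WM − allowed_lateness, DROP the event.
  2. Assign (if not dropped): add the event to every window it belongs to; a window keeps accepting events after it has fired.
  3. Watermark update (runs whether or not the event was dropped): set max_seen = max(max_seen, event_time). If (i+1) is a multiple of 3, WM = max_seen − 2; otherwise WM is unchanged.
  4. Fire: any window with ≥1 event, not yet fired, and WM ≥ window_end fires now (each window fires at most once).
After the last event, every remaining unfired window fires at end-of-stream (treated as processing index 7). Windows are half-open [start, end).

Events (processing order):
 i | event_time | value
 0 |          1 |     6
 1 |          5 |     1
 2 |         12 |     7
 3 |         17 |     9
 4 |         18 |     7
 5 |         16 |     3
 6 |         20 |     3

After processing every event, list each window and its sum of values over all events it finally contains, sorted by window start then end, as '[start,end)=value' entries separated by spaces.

[0,5)=6 [5,10)=1 [10,15)=7 [15,20)=19 [20,25)=3

i=0 t=1 v=6: → [0,5); WM=−∞
i=1 t=5 v=1: → [5,10); WM=−∞
i=2 t=12 v=7: → [10,15); WM=10; [0,5) fires=6 [5,10) fires=1
i=3 t=17 v=9: → [15,20); WM=10
i=4 t=18 v=7: → [15,20); WM=10
i=5 t=16 v=3: → [15,20); WM=16; [10,15) fires=7
i=6 t=20 v=3: → [20,25); WM=16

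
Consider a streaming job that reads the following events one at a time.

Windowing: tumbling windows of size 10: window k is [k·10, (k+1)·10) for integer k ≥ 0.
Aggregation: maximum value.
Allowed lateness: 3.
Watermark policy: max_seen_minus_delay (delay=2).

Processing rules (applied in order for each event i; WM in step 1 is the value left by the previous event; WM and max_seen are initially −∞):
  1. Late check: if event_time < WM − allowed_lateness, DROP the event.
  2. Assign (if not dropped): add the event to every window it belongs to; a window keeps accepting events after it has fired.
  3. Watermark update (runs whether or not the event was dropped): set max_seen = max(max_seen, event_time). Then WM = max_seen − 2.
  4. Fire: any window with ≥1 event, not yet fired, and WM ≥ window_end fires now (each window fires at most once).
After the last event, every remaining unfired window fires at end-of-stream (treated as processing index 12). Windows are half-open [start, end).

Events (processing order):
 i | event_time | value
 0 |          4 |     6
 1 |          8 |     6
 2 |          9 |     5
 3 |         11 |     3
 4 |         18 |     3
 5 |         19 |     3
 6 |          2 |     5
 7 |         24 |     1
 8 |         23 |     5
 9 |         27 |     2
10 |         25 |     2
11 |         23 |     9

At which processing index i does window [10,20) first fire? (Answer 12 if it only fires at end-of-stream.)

i=0 t=4 v=6: → [0,10); WM=2
i=1 t=8 v=6: → [0,10); WM=6
i=2 t=9 v=5: → [0,10); WM=7
i=3 t=11 v=3: → [10,20); WM=9
i=4 t=18 v=3: → [10,20); WM=16; [0,10) fires=6
i=5 t=19 v=3: → [10,20); WM=17
i=6 t=2 v=5: DROP (t<17-3); WM=17
i=7 t=24 v=1: → [20,30); WM=22; [10,20) fires=3
i=8 t=23 v=5: → [20,30); WM=22
i=9 t=27 v=2: → [20,30); WM=25
i=10 t=25 v=2: → [20,30); WM=25
i=11 t=23 v=9: → [20,30); WM=25

7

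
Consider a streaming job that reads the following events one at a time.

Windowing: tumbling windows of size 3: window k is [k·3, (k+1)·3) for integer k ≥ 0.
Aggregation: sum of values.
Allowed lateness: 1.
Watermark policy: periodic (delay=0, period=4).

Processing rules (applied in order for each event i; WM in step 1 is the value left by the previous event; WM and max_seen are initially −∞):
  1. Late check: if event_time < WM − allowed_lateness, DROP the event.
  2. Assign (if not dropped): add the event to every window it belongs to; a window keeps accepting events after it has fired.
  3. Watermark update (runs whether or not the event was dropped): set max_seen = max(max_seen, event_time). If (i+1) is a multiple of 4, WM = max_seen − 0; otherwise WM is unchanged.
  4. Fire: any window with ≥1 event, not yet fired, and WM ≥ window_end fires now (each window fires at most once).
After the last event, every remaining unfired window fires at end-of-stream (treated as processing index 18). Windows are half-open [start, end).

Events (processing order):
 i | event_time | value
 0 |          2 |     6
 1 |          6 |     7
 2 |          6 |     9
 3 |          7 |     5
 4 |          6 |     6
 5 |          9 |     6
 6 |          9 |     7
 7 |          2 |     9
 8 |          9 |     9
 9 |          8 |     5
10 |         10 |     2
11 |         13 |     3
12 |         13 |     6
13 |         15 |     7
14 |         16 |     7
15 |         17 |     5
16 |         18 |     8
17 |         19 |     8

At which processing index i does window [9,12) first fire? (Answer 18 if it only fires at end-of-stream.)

i=0 t=2 v=6: → [0,3); WM=−∞
i=1 t=6 v=7: → [6,9); WM=−∞
i=2 t=6 v=9: → [6,9); WM=−∞
i=3 t=7 v=5: → [6,9); WM=7; [0,3) fires=6
i=4 t=6 v=6: → [6,9); WM=7
i=5 t=9 v=6: → [9,12); WM=7
i=6 t=9 v=7: → [9,12); WM=7
i=7 t=2 v=9: DROP (t<7-1); WM=9; [6,9) fires=27
i=8 t=9 v=9: → [9,12); WM=9
i=9 t=8 v=5: → [6,9); WM=9
i=10 t=10 v=2: → [9,12); WM=9
i=11 t=13 v=3: → [12,15); WM=13; [9,12) fires=24
i=12 t=13 v=6: → [12,15); WM=13
i=13 t=15 v=7: → [15,18); WM=13
i=14 t=16 v=7: → [15,18); WM=13
i=15 t=17 v=5: → [15,18); WM=17; [12,15) fires=9
i=16 t=18 v=8: → [18,21); WM=17
i=17 t=19 v=8: → [18,21); WM=17

11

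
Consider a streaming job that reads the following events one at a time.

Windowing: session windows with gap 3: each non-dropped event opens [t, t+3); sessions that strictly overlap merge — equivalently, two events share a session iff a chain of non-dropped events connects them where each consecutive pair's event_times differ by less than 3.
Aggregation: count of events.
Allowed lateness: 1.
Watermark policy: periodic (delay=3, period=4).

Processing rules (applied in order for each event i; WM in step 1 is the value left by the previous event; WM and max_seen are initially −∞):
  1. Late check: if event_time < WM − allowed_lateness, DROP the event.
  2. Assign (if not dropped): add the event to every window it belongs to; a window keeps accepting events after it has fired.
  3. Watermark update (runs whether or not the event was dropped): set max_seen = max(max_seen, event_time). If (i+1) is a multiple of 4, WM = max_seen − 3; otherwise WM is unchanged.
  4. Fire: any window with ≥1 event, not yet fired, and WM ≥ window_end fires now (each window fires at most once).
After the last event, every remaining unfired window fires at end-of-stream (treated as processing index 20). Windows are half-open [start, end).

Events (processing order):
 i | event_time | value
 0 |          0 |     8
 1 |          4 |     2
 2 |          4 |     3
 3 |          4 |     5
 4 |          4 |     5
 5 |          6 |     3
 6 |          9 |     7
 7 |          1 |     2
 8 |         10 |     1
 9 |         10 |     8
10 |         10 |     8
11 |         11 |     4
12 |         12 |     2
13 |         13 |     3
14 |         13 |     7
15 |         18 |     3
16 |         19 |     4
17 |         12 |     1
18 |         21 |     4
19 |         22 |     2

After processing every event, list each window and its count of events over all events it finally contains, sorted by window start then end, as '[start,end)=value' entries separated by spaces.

i=0 t=0 v=8: → [0,3); WM=−∞
i=1 t=4 v=2: → [4,7); WM=−∞
i=2 t=4 v=3: → [4,7); WM=−∞
i=3 t=4 v=5: → [4,7); WM=1
i=4 t=4 v=5: → [4,7); WM=1
i=5 t=6 v=3: → [4,9); WM=1
i=6 t=9 v=7: → [9,12); WM=1
i=7 t=1 v=2: → [0,4); WM=6
i=8 t=10 v=1: → [9,13); WM=6
i=9 t=10 v=8: → [9,13); WM=6
i=10 t=10 v=8: → [9,13); WM=6
i=11 t=11 v=4: → [9,14); WM=8
i=12 t=12 v=2: → [9,15); WM=8
i=13 t=13 v=3: → [9,16); WM=8
i=14 t=13 v=7: → [9,16); WM=8
i=15 t=18 v=3: → [18,21); WM=15
i=16 t=19 v=4: → [18,22); WM=15
i=17 t=12 v=1: DROP (t<15-1); WM=15
i=18 t=21 v=4: → [18,24); WM=15
i=19 t=22 v=2: → [18,25); WM=19

[0,4)=2 [4,9)=5 [9,16)=8 [18,25)=4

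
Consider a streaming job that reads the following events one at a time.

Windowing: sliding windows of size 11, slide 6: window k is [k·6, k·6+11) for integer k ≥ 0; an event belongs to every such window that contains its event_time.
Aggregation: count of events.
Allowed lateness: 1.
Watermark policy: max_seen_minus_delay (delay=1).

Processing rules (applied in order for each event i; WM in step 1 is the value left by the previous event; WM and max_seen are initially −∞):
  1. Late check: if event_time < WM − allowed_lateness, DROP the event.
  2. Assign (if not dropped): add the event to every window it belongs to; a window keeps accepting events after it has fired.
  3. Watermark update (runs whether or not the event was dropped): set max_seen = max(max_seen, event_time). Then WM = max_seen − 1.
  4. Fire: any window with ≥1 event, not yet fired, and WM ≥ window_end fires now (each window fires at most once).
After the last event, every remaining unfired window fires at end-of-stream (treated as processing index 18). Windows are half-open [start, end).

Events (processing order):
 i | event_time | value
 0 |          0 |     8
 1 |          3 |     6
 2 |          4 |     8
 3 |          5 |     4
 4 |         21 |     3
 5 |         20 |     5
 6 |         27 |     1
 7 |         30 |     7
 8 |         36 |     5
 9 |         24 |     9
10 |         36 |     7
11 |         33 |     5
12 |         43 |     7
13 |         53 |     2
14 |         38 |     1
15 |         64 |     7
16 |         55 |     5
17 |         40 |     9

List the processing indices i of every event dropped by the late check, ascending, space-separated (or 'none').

i=0 t=0 v=8: → [0,11); WM=-1
i=1 t=3 v=6: → [0,11); WM=2
i=2 t=4 v=8: → [0,11); WM=3
i=3 t=5 v=4: → [0,11); WM=4
i=4 t=21 v=3: → [18,29),[12,23); WM=20; [0,11) fires=4
i=5 t=20 v=5: → [18,29),[12,23); WM=20
i=6 t=27 v=1: → [24,35),[18,29); WM=26; [12,23) fires=2
i=7 t=30 v=7: → [30,41),[24,35); WM=29; [18,29) fires=3
i=8 t=36 v=5: → [36,47),[30,41); WM=35; [24,35) fires=2
i=9 t=24 v=9: DROP (t<35-1); WM=35
i=10 t=36 v=7: → [36,47),[30,41); WM=35
i=11 t=33 v=5: DROP (t<35-1); WM=35
i=12 t=43 v=7: → [42,53),[36,47); WM=42; [30,41) fires=3
i=13 t=53 v=2: → [48,59); WM=52; [36,47) fires=3
i=14 t=38 v=1: DROP (t<52-1); WM=52
i=15 t=64 v=7: → [60,71),[54,65); WM=63; [42,53) fires=1 [48,59) fires=1
i=16 t=55 v=5: DROP (t<63-1); WM=63
i=17 t=40 v=9: DROP (t<63-1); WM=63

9 11 14 16 17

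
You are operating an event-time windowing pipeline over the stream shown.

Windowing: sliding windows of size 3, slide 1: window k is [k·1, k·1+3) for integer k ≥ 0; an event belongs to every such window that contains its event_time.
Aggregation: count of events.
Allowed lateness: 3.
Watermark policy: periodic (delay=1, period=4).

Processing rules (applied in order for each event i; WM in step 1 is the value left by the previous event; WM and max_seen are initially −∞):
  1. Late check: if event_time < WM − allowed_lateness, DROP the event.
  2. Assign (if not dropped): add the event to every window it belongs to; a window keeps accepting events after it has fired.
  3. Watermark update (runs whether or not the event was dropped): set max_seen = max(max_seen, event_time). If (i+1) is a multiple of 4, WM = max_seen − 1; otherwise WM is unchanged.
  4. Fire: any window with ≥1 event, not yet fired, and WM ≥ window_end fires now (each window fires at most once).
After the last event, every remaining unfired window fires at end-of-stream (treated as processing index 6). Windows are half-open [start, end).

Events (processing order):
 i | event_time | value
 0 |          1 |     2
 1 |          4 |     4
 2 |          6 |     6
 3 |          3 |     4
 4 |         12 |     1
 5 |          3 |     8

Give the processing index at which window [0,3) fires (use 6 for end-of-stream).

3

i=0 t=1 v=2: → [1,4),[0,3); WM=−∞
i=1 t=4 v=4: → [4,7),[3,6),[2,5); WM=−∞
i=2 t=6 v=6: → [6,9),[5,8),[4,7); WM=−∞
i=3 t=3 v=4: → [3,6),[2,5),[1,4); WM=5; [0,3) fires=1 [1,4) fires=2 [2,5) fires=2
i=4 t=12 v=1: → [12,15),[11,14),[10,13); WM=5
i=5 t=3 v=8: → [3,6),[2,5),[1,4); WM=5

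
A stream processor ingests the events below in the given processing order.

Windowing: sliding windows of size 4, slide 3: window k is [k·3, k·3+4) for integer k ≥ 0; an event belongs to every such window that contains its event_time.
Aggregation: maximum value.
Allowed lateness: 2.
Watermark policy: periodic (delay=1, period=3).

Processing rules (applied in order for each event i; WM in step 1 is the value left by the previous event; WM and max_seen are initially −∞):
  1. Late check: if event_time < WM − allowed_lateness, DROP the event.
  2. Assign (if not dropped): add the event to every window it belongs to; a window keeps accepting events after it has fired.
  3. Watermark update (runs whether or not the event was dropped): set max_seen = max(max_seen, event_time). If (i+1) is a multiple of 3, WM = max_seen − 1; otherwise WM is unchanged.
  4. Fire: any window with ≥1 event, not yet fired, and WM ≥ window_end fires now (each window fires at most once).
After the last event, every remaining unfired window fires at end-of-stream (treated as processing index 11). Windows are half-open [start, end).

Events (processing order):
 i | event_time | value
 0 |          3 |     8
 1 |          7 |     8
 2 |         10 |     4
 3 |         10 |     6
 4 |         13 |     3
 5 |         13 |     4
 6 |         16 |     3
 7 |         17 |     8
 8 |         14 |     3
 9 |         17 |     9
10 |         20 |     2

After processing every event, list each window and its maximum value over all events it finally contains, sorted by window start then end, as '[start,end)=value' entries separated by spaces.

[0,4)=8 [3,7)=8 [6,10)=8 [9,13)=6 [12,16)=4 [15,19)=9 [18,22)=2

i=0 t=3 v=8: → [3,7),[0,4); WM=−∞
i=1 t=7 v=8: → [6,10); WM=−∞
i=2 t=10 v=4: → [9,13); WM=9; [0,4) fires=8 [3,7) fires=8
i=3 t=10 v=6: → [9,13); WM=9
i=4 t=13 v=3: → [12,16); WM=9
i=5 t=13 v=4: → [12,16); WM=12; [6,10) fires=8
i=6 t=16 v=3: → [15,19); WM=12
i=7 t=17 v=8: → [15,19); WM=12
i=8 t=14 v=3: → [12,16); WM=16; [9,13) fires=6 [12,16) fires=4
i=9 t=17 v=9: → [15,19); WM=16
i=10 t=20 v=2: → [18,22); WM=16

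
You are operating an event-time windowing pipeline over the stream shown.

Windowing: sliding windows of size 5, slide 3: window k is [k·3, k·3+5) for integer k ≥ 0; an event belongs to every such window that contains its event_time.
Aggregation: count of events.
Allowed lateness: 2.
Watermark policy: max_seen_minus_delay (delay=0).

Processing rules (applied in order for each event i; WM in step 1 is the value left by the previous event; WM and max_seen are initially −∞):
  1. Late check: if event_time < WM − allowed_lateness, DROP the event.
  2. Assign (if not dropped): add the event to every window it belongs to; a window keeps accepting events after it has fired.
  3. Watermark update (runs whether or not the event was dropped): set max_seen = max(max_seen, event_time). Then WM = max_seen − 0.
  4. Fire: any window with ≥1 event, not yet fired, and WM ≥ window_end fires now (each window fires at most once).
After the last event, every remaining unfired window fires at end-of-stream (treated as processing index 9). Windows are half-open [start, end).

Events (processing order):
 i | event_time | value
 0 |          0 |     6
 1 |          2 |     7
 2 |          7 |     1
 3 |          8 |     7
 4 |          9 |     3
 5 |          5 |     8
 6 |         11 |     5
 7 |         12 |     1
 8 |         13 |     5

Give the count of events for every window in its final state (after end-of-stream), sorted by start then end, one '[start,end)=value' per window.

[0,5)=2 [3,8)=1 [6,11)=3 [9,14)=4 [12,17)=2

i=0 t=0 v=6: → [0,5); WM=0
i=1 t=2 v=7: → [0,5); WM=2
i=2 t=7 v=1: → [6,11),[3,8); WM=7; [0,5) fires=2
i=3 t=8 v=7: → [6,11); WM=8; [3,8) fires=1
i=4 t=9 v=3: → [9,14),[6,11); WM=9
i=5 t=5 v=8: DROP (t<9-2); WM=9
i=6 t=11 v=5: → [9,14); WM=11; [6,11) fires=3
i=7 t=12 v=1: → [12,17),[9,14); WM=12
i=8 t=13 v=5: → [12,17),[9,14); WM=13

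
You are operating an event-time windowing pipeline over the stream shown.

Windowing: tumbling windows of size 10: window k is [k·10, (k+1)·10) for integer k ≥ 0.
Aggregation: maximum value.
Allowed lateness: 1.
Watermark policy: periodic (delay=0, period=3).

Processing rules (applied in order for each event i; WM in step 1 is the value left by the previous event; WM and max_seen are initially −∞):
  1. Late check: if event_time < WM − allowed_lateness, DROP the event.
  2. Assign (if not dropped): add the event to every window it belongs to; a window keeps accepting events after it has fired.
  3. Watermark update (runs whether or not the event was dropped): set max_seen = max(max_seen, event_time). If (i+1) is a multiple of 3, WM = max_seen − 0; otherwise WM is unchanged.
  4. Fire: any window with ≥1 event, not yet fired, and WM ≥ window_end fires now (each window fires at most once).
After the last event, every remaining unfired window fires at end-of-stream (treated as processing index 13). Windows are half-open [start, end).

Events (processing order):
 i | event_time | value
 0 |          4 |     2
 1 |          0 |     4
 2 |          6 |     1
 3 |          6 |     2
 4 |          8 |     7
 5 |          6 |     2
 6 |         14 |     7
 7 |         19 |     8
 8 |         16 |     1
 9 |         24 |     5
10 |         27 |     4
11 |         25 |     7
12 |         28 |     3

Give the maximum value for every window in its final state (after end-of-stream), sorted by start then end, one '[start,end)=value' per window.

[0,10)=7 [10,20)=8 [20,30)=7

i=0 t=4 v=2: → [0,10); WM=−∞
i=1 t=0 v=4: → [0,10); WM=−∞
i=2 t=6 v=1: → [0,10); WM=6
i=3 t=6 v=2: → [0,10); WM=6
i=4 t=8 v=7: → [0,10); WM=6
i=5 t=6 v=2: → [0,10); WM=8
i=6 t=14 v=7: → [10,20); WM=8
i=7 t=19 v=8: → [10,20); WM=8
i=8 t=16 v=1: → [10,20); WM=19; [0,10) fires=7
i=9 t=24 v=5: → [20,30); WM=19
i=10 t=27 v=4: → [20,30); WM=19
i=11 t=25 v=7: → [20,30); WM=27; [10,20) fires=8
i=12 t=28 v=3: → [20,30); WM=27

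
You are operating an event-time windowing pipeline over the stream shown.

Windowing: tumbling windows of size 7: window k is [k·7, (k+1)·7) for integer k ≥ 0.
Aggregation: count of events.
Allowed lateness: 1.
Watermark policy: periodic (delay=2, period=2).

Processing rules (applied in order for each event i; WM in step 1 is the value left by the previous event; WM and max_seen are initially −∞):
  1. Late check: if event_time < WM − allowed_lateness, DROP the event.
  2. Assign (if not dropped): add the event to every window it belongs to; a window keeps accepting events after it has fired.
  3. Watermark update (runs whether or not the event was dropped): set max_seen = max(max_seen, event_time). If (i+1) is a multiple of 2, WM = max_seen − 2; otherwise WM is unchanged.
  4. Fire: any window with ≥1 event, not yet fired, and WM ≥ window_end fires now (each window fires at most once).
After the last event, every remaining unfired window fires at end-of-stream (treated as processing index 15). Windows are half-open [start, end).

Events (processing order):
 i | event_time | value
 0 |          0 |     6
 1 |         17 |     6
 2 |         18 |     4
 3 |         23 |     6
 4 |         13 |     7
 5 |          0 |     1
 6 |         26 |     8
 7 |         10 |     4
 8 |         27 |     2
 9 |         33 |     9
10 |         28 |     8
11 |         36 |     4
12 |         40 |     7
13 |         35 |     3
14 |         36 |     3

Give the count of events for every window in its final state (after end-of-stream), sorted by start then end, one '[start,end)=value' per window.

i=0 t=0 v=6: → [0,7); WM=−∞
i=1 t=17 v=6: → [14,21); WM=15; [0,7) fires=1
i=2 t=18 v=4: → [14,21); WM=15
i=3 t=23 v=6: → [21,28); WM=21; [14,21) fires=2
i=4 t=13 v=7: DROP (t<21-1); WM=21
i=5 t=0 v=1: DROP (t<21-1); WM=21
i=6 t=26 v=8: → [21,28); WM=21
i=7 t=10 v=4: DROP (t<21-1); WM=24
i=8 t=27 v=2: → [21,28); WM=24
i=9 t=33 v=9: → [28,35); WM=31; [21,28) fires=3
i=10 t=28 v=8: DROP (t<31-1); WM=31
i=11 t=36 v=4: → [35,42); WM=34
i=12 t=40 v=7: → [35,42); WM=34
i=13 t=35 v=3: → [35,42); WM=38; [28,35) fires=1
i=14 t=36 v=3: DROP (t<38-1); WM=38

[0,7)=1 [14,21)=2 [21,28)=3 [28,35)=1 [35,42)=3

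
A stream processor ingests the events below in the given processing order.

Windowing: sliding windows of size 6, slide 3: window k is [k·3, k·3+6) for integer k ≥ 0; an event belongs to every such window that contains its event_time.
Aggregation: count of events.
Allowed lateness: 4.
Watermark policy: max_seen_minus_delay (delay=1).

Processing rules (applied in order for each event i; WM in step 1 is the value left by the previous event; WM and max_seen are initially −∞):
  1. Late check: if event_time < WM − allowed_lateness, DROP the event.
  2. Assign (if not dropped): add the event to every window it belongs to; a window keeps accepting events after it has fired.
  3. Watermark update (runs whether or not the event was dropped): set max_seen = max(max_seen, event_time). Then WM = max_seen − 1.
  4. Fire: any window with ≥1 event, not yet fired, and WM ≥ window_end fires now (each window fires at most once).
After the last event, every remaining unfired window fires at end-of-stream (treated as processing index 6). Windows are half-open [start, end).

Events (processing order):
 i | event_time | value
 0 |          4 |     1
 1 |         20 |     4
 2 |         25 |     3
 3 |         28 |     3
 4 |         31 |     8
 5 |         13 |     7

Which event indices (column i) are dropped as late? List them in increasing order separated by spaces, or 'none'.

i=0 t=4 v=1: → [3,9),[0,6); WM=3
i=1 t=20 v=4: → [18,24),[15,21); WM=19; [0,6) fires=1 [3,9) fires=1
i=2 t=25 v=3: → [24,30),[21,27); WM=24; [15,21) fires=1 [18,24) fires=1
i=3 t=28 v=3: → [27,33),[24,30); WM=27; [21,27) fires=1
i=4 t=31 v=8: → [30,36),[27,33); WM=30; [24,30) fires=2
i=5 t=13 v=7: DROP (t<30-4); WM=30

5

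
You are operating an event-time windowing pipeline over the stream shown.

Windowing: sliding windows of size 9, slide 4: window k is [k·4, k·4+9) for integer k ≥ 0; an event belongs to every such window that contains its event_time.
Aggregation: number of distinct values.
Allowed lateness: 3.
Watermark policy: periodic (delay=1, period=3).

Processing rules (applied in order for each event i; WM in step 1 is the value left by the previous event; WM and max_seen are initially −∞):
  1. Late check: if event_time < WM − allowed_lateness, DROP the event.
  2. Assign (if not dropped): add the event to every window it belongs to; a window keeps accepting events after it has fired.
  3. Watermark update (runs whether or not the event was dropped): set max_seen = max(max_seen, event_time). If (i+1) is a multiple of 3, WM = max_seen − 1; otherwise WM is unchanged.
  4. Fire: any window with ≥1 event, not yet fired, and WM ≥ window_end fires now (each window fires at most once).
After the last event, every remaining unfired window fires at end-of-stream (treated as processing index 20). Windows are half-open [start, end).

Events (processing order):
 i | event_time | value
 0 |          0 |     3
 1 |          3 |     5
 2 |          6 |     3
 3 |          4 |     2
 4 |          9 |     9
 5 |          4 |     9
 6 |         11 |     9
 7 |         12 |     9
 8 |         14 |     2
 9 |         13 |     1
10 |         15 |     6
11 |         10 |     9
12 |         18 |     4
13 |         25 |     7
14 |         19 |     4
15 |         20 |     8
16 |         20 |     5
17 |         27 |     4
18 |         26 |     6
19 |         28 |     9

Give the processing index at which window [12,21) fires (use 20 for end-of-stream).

i=0 t=0 v=3: → [0,9); WM=−∞
i=1 t=3 v=5: → [0,9); WM=−∞
i=2 t=6 v=3: → [4,13),[0,9); WM=5
i=3 t=4 v=2: → [4,13),[0,9); WM=5
i=4 t=9 v=9: → [8,17),[4,13); WM=5
i=5 t=4 v=9: → [4,13),[0,9); WM=8
i=6 t=11 v=9: → [8,17),[4,13); WM=8
i=7 t=12 v=9: → [12,21),[8,17),[4,13); WM=8
i=8 t=14 v=2: → [12,21),[8,17); WM=13; [0,9) fires=4 [4,13) fires=3
i=9 t=13 v=1: → [12,21),[8,17); WM=13
i=10 t=15 v=6: → [12,21),[8,17); WM=13
i=11 t=10 v=9: → [8,17),[4,13); WM=14
i=12 t=18 v=4: → [16,25),[12,21); WM=14
i=13 t=25 v=7: → [24,33),[20,29); WM=14
i=14 t=19 v=4: → [16,25),[12,21); WM=24; [8,17) fires=4 [12,21) fires=5
i=15 t=20 v=8: DROP (t<24-3); WM=24
i=16 t=20 v=5: DROP (t<24-3); WM=24
i=17 t=27 v=4: → [24,33),[20,29); WM=26; [16,25) fires=1
i=18 t=26 v=6: → [24,33),[20,29); WM=26
i=19 t=28 v=9: → [28,37),[24,33),[20,29); WM=26

14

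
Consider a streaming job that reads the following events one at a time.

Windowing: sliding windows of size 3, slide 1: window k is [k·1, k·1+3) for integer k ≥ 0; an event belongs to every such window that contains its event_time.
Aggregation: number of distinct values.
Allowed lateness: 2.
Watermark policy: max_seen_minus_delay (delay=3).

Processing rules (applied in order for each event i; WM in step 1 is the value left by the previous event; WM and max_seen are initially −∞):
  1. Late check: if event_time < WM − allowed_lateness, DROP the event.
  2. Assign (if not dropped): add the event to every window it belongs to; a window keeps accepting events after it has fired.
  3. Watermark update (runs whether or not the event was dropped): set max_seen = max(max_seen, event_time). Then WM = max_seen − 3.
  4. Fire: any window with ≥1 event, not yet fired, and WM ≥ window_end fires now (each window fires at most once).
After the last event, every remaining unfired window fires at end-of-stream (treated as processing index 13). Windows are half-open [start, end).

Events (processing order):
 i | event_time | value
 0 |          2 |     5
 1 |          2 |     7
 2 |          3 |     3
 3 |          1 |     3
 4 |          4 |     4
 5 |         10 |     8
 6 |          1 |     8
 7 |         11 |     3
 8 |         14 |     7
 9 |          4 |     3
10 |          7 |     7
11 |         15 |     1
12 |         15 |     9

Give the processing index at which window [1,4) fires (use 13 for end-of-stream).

5

i=0 t=2 v=5: → [2,5),[1,4),[0,3); WM=-1
i=1 t=2 v=7: → [2,5),[1,4),[0,3); WM=-1
i=2 t=3 v=3: → [3,6),[2,5),[1,4); WM=0
i=3 t=1 v=3: → [1,4),[0,3); WM=0
i=4 t=4 v=4: → [4,7),[3,6),[2,5); WM=1
i=5 t=10 v=8: → [10,13),[9,12),[8,11); WM=7; [0,3) fires=3 [1,4) fires=3 [2,5) fires=4 [3,6) fires=2 [4,7) fires=1
i=6 t=1 v=8: DROP (t<7-2); WM=7
i=7 t=11 v=3: → [11,14),[10,13),[9,12); WM=8
i=8 t=14 v=7: → [14,17),[13,16),[12,15); WM=11; [8,11) fires=1
i=9 t=4 v=3: DROP (t<11-2); WM=11
i=10 t=7 v=7: DROP (t<11-2); WM=11
i=11 t=15 v=1: → [15,18),[14,17),[13,16); WM=12; [9,12) fires=2
i=12 t=15 v=9: → [15,18),[14,17),[13,16); WM=12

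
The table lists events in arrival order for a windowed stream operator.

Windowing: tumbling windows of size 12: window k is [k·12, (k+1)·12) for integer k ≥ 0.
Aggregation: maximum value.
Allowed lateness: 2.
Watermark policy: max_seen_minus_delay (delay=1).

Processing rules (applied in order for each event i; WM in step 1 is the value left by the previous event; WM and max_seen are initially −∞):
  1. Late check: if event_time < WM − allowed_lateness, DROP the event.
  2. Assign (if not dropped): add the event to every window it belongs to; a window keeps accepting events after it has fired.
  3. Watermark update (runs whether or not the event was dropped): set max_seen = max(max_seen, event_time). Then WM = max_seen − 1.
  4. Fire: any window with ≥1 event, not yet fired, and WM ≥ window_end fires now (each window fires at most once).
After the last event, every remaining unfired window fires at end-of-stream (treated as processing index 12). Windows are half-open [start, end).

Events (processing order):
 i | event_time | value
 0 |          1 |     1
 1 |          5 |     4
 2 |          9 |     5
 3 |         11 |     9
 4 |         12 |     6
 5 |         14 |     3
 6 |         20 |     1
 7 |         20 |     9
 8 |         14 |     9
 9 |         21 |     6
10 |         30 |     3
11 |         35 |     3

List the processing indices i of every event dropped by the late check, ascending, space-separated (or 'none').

i=0 t=1 v=1: → [0,12); WM=0
i=1 t=5 v=4: → [0,12); WM=4
i=2 t=9 v=5: → [0,12); WM=8
i=3 t=11 v=9: → [0,12); WM=10
i=4 t=12 v=6: → [12,24); WM=11
i=5 t=14 v=3: → [12,24); WM=13; [0,12) fires=9
i=6 t=20 v=1: → [12,24); WM=19
i=7 t=20 v=9: → [12,24); WM=19
i=8 t=14 v=9: DROP (t<19-2); WM=19
i=9 t=21 v=6: → [12,24); WM=20
i=10 t=30 v=3: → [24,36); WM=29; [12,24) fires=9
i=11 t=35 v=3: → [24,36); WM=34

8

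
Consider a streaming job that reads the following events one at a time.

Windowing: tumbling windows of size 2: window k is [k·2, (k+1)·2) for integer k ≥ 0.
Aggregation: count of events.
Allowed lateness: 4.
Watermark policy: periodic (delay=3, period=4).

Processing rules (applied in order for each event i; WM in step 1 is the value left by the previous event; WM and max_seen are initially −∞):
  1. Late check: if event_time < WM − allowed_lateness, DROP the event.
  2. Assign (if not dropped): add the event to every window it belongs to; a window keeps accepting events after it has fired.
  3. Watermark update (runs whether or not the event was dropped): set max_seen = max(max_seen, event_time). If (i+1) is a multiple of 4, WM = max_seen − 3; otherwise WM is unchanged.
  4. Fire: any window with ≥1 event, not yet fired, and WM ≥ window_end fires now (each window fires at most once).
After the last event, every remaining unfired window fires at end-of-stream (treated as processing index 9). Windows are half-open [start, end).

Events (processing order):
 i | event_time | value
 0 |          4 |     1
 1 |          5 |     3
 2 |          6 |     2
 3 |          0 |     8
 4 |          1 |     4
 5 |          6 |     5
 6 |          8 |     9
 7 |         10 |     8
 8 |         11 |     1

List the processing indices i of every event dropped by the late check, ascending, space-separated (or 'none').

i=0 t=4 v=1: → [4,6); WM=−∞
i=1 t=5 v=3: → [4,6); WM=−∞
i=2 t=6 v=2: → [6,8); WM=−∞
i=3 t=0 v=8: → [0,2); WM=3; [0,2) fires=1
i=4 t=1 v=4: → [0,2); WM=3
i=5 t=6 v=5: → [6,8); WM=3
i=6 t=8 v=9: → [8,10); WM=3
i=7 t=10 v=8: → [10,12); WM=7; [4,6) fires=2
i=8 t=11 v=1: → [10,12); WM=7

none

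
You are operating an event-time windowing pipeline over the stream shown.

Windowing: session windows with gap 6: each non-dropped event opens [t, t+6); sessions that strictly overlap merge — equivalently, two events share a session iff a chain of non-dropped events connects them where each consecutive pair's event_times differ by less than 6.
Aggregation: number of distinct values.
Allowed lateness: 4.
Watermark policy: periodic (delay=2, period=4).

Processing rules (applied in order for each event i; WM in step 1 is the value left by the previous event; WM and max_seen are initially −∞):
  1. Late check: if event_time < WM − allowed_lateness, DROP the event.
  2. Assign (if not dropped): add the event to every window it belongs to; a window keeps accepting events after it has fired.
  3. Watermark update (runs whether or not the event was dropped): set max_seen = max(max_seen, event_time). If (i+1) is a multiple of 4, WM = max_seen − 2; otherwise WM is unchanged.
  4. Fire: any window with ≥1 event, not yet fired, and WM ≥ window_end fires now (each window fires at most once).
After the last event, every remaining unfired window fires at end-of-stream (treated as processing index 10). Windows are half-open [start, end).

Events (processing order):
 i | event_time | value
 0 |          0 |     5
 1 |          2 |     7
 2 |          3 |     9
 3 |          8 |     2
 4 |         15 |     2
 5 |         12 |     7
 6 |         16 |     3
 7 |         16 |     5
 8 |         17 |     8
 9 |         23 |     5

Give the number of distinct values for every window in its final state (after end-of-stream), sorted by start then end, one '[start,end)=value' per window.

i=0 t=0 v=5: → [0,6); WM=−∞
i=1 t=2 v=7: → [0,8); WM=−∞
i=2 t=3 v=9: → [0,9); WM=−∞
i=3 t=8 v=2: → [0,14); WM=6
i=4 t=15 v=2: → [15,21); WM=6
i=5 t=12 v=7: → [0,21); WM=6
i=6 t=16 v=3: → [0,22); WM=6
i=7 t=16 v=5: → [0,22); WM=14
i=8 t=17 v=8: → [0,23); WM=14
i=9 t=23 v=5: → [23,29); WM=14

[0,23)=6 [23,29)=1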